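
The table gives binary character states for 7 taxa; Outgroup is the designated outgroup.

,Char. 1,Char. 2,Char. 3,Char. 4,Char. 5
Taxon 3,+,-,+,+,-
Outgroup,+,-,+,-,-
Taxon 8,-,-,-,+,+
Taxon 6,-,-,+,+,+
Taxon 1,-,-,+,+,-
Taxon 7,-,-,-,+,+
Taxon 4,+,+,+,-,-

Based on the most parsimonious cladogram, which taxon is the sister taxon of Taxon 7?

Taxon 8

Character polarity is set by the outgroup: the derived state is whichever differs from the outgroup's state, so for Char. 1, Char. 3 the derived state is '-', and for the remaining characters it is '+'.
Char. 1 (derived state '-') is shared by Taxon 1, Taxon 6, Taxon 7, and Taxon 8 — a synapomorphy uniting that clade.
Char. 2 (derived state '+') is unique to Taxon 4 (autapomorphy; uninformative for grouping).
Char. 3 (derived state '-') is shared by Taxon 7 and Taxon 8 — a synapomorphy uniting that clade.
Only Taxon 1, Taxon 3, Taxon 6, Taxon 7, and Taxon 8 show the derived state '+' for Char. 4, supporting them as a clade.
Char. 5: derived state '+' in Taxon 6, Taxon 7, and Taxon 8 only — synapomorphy for {Taxon 6, Taxon 7, Taxon 8}.
Most parsimonious ingroup topology: (((((Taxon 7,Taxon 8),Taxon 6),Taxon 1),Taxon 3),Taxon 4).
Taxon 7 and Taxon 8 form a cherry on this tree, so they are sister taxa.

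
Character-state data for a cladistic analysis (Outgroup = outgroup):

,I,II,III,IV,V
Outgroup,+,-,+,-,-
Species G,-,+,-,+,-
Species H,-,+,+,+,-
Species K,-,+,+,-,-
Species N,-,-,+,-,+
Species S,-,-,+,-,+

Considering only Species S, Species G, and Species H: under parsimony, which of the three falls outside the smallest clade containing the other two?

Character polarity is set by the outgroup: the derived state is whichever differs from the outgroup's state, so for I, III the derived state is '-', and for the remaining characters it is '+'.
I (derived state '-') is shared by all ingroup taxa — unites the whole ingroup.
II: derived state '+' in Species G, Species H, and Species K only — synapomorphy for {Species G, Species H, Species K}.
III: derived state '-' in Species G only — an autapomorphy, so it tells us nothing about relationships among taxa.
IV: derived state '+' in Species G and Species H only — synapomorphy for {Species G, Species H}.
V: derived state '+' in Species N and Species S only — synapomorphy for {Species N, Species S}.
Most parsimonious ingroup topology: (((Species G,Species H),Species K),(Species N,Species S)).
Species H and Species G share a more recent common ancestor with each other than either does with Species S, so Species S is the least closely related of the three.

Species S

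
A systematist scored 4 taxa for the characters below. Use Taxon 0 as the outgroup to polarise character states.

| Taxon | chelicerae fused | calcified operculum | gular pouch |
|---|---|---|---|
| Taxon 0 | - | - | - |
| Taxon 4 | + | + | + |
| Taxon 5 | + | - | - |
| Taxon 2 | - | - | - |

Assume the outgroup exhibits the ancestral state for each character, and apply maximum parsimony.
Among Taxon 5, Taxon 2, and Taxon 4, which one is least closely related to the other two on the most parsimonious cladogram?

The outgroup has state '-' for every character, so '+' is the derived state throughout.
Only Taxon 4 and Taxon 5 show the derived state '+' for chelicerae fused, supporting them as a clade.
calcified operculum (derived state '+') is unique to Taxon 4 (autapomorphy; uninformative for grouping).
gular pouch: derived state '+' in Taxon 4 only — an autapomorphy, so it tells us nothing about relationships among taxa.
Most parsimonious ingroup topology: ((Taxon 4,Taxon 5),Taxon 2).
Taxon 5 and Taxon 4 share a more recent common ancestor with each other than either does with Taxon 2, so Taxon 2 is the least closely related of the three.

Taxon 2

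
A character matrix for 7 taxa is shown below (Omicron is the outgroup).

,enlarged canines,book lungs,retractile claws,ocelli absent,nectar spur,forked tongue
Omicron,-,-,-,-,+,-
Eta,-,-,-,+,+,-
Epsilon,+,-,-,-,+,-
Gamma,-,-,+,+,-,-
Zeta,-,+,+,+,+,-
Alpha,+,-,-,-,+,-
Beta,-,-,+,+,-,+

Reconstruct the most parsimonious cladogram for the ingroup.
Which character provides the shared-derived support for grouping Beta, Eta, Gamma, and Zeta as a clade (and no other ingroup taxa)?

ocelli absent

Character polarity is set by the outgroup: the derived state is whichever differs from the outgroup's state, so for nectar spur the derived state is '-', and for the remaining characters it is '+'.
enlarged canines (derived state '+') is shared by Alpha and Epsilon — a synapomorphy uniting that clade.
book lungs (derived state '+') is unique to Zeta (autapomorphy; uninformative for grouping).
retractile claws (derived state '+') is shared by Beta, Gamma, and Zeta — a synapomorphy uniting that clade.
ocelli absent: derived state '+' in Beta, Eta, Gamma, and Zeta only — synapomorphy for {Beta, Eta, Gamma, Zeta}.
nectar spur: derived state '-' in Beta and Gamma only — synapomorphy for {Beta, Gamma}.
forked tongue: derived state '+' in Beta only — an autapomorphy, so it tells us nothing about relationships among taxa.
Most parsimonious ingroup topology: ((Eta,((Gamma,Beta),Zeta)),(Epsilon,Alpha)).
The clade {Beta, Eta, Gamma, Zeta} is supported by ocelli absent: its derived state '+' occurs in exactly those taxa and in no other taxon (including the outgroup).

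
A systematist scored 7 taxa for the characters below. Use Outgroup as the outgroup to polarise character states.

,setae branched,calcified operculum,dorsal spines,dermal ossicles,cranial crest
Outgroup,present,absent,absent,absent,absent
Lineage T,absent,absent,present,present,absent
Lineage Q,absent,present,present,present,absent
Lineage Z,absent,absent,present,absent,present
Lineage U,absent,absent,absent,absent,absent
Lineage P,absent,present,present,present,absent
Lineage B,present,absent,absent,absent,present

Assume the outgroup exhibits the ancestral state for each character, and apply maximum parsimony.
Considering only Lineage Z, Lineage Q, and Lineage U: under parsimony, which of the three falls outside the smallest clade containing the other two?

Character polarity is set by the outgroup: the derived state is whichever differs from the outgroup's state, so for setae branched the derived state is 'absent', and for the remaining characters it is 'present'.
Only Lineage P, Lineage Q, Lineage T, Lineage U, and Lineage Z show the derived state 'absent' for setae branched, supporting them as a clade.
calcified operculum: derived state 'present' in Lineage P and Lineage Q only — synapomorphy for {Lineage P, Lineage Q}.
Only Lineage P, Lineage Q, Lineage T, and Lineage Z show the derived state 'present' for dorsal spines, supporting them as a clade.
Only Lineage P, Lineage Q, and Lineage T show the derived state 'present' for dermal ossicles, supporting them as a clade.
cranial crest groups Lineage B and Lineage Z, which is incompatible with the clades supported by the remaining characters; treating it as convergent (homoplasy) costs fewer steps than any alternative tree.
Most parsimonious ingroup topology: ((((Lineage T,(Lineage Q,Lineage P)),Lineage Z),Lineage U),Lineage B).
Lineage Q and Lineage Z share a more recent common ancestor with each other than either does with Lineage U, so Lineage U is the least closely related of the three.

Lineage U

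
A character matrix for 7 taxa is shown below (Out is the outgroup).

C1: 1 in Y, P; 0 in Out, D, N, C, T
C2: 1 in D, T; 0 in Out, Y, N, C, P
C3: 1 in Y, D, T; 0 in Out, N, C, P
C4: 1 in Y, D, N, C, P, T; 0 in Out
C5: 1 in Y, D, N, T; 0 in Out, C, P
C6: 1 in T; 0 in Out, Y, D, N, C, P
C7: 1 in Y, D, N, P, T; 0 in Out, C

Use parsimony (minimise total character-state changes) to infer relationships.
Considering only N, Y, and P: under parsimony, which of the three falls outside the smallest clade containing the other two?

P

The outgroup has state '0' for every character, so '1' is the derived state throughout.
C1 groups P and Y, which is incompatible with the clades supported by the remaining characters; treating it as convergent (homoplasy) costs fewer steps than any alternative tree.
C2: derived state '1' in D and T only — synapomorphy for {D, T}.
Only D, T, and Y show the derived state '1' for C3, supporting them as a clade.
C4 (derived state '1') is shared by all ingroup taxa — unites the whole ingroup.
Only D, N, T, and Y show the derived state '1' for C5, supporting them as a clade.
C6: derived state '1' in T only — an autapomorphy, so it tells us nothing about relationships among taxa.
C7 (derived state '1') is shared by D, N, P, T, and Y — a synapomorphy uniting that clade.
Most parsimonious ingroup topology: ((((Y,(D,T)),N),P),C).
Y and N share a more recent common ancestor with each other than either does with P, so P is the least closely related of the three.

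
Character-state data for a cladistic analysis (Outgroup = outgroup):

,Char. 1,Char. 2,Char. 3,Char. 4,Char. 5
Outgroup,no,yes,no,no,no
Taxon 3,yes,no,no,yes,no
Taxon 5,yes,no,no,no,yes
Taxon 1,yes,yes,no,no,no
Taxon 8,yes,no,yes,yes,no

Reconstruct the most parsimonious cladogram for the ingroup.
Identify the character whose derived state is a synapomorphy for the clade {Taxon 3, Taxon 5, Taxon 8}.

Character polarity is set by the outgroup: the derived state is whichever differs from the outgroup's state, so for Char. 2 the derived state is 'no', and for the remaining characters it is 'yes'.
All ingroup taxa share the derived state 'yes' for Char. 1; it defines the ingroup but does not resolve relationships within it.
Only Taxon 3, Taxon 5, and Taxon 8 show the derived state 'no' for Char. 2, supporting them as a clade.
Char. 3 (derived state 'yes') is unique to Taxon 8 (autapomorphy; uninformative for grouping).
Only Taxon 3 and Taxon 8 show the derived state 'yes' for Char. 4, supporting them as a clade.
Char. 5: derived state 'yes' in Taxon 5 only — an autapomorphy, so it tells us nothing about relationships among taxa.
Most parsimonious ingroup topology: (((Taxon 3,Taxon 8),Taxon 5),Taxon 1).
The clade {Taxon 3, Taxon 5, Taxon 8} is supported by Char. 2: its derived state 'no' occurs in exactly those taxa and in no other taxon (including the outgroup).

Char. 2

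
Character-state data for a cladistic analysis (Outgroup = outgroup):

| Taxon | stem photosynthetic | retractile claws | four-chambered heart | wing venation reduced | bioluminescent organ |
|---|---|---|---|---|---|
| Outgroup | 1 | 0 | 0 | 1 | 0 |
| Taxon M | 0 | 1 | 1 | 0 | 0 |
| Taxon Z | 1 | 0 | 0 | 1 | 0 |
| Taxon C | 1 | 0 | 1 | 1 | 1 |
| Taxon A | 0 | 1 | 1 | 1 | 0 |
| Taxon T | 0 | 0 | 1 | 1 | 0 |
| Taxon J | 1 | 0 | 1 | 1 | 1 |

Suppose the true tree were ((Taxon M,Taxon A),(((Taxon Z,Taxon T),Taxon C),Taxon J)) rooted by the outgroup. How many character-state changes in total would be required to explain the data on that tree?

Map each character onto ((Taxon M,Taxon A),(((Taxon Z,Taxon T),Taxon C),Taxon J)) (rooted by Outgroup) and count the minimum state changes it requires (Fitch parsimony):
stem photosynthetic: 2; retractile claws: 1; four-chambered heart: 2; wing venation reduced: 1; bioluminescent organ: 2.
Total tree length = 8.

8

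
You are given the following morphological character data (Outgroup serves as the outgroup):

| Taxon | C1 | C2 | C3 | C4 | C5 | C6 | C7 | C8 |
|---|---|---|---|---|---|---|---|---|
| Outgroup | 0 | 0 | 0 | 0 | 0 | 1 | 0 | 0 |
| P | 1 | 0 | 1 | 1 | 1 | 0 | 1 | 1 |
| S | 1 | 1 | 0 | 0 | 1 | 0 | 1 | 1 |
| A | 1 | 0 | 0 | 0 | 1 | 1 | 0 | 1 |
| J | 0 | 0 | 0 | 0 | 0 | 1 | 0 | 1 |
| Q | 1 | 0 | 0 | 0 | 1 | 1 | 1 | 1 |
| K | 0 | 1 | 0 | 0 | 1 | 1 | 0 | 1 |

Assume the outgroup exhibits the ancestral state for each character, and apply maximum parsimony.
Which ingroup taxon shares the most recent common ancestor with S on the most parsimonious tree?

Character polarity is set by the outgroup: the derived state is whichever differs from the outgroup's state, so for C6 the derived state is '0', and for the remaining characters it is '1'.
Only A, P, Q, and S show the derived state '1' for C1, supporting them as a clade.
C2 (state '1') occurs in K and S but conflicts with the nesting implied by the other characters — most parsimoniously interpreted as homoplasy.
C3 (derived state '1') is unique to P (autapomorphy; uninformative for grouping).
C4 (derived state '1') is unique to P (autapomorphy; uninformative for grouping).
C5 (derived state '1') is shared by A, K, P, Q, and S — a synapomorphy uniting that clade.
C6 (derived state '0') is shared by P and S — a synapomorphy uniting that clade.
Only P, Q, and S show the derived state '1' for C7, supporting them as a clade.
All ingroup taxa share the derived state '1' for C8; it defines the ingroup but does not resolve relationships within it.
Most parsimonious ingroup topology: (((((P,S),Q),A),K),J).
S and P form a cherry on this tree, so they are sister taxa.

P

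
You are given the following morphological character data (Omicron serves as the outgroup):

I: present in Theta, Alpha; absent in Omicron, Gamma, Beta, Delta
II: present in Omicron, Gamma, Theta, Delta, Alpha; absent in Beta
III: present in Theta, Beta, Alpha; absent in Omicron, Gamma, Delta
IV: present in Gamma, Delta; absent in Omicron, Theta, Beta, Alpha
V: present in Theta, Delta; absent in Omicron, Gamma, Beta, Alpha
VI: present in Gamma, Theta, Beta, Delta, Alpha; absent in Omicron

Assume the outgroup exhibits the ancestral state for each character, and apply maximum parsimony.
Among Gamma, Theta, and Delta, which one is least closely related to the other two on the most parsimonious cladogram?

Theta

Character polarity is set by the outgroup: the derived state is whichever differs from the outgroup's state, so for II the derived state is 'absent', and for the remaining characters it is 'present'.
I (derived state 'present') is shared by Alpha and Theta — a synapomorphy uniting that clade.
II: derived state 'absent' in Beta only — an autapomorphy, so it tells us nothing about relationships among taxa.
Only Alpha, Beta, and Theta show the derived state 'present' for III, supporting them as a clade.
IV: derived state 'present' in Delta and Gamma only — synapomorphy for {Delta, Gamma}.
V (state 'present') occurs in Delta and Theta but conflicts with the nesting implied by the other characters — most parsimoniously interpreted as homoplasy.
All ingroup taxa share the derived state 'present' for VI; it defines the ingroup but does not resolve relationships within it.
Most parsimonious ingroup topology: ((Gamma,Delta),((Theta,Alpha),Beta)).
Delta and Gamma share a more recent common ancestor with each other than either does with Theta, so Theta is the least closely related of the three.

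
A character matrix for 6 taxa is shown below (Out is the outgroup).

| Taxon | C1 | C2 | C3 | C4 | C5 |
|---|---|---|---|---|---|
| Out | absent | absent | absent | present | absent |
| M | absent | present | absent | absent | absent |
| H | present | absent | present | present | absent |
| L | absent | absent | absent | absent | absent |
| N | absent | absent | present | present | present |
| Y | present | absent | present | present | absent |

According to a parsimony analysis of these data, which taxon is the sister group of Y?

H

Character polarity is set by the outgroup: the derived state is whichever differs from the outgroup's state, so for C4 the derived state is 'absent', and for the remaining characters it is 'present'.
C1 (derived state 'present') is shared by H and Y — a synapomorphy uniting that clade.
C2: derived state 'present' in M only — an autapomorphy, so it tells us nothing about relationships among taxa.
C3: derived state 'present' in H, N, and Y only — synapomorphy for {H, N, Y}.
C4 (derived state 'absent') is shared by L and M — a synapomorphy uniting that clade.
C5: derived state 'present' in N only — an autapomorphy, so it tells us nothing about relationships among taxa.
Most parsimonious ingroup topology: ((M,L),((H,Y),N)).
Y and H form a cherry on this tree, so they are sister taxa.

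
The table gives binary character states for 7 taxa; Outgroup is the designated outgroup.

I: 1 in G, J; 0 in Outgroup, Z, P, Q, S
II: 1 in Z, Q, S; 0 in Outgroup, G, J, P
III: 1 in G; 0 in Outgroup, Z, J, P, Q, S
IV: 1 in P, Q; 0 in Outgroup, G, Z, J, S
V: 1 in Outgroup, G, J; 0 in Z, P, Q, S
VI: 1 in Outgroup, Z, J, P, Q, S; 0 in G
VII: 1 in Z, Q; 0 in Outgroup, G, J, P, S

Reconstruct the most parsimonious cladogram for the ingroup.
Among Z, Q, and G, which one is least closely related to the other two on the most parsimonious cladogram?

Character polarity is set by the outgroup: the derived state is whichever differs from the outgroup's state, so for V, VI the derived state is '0', and for the remaining characters it is '1'.
Only G and J show the derived state '1' for I, supporting them as a clade.
II (derived state '1') is shared by Q, S, and Z — a synapomorphy uniting that clade.
III: derived state '1' in G only — an autapomorphy, so it tells us nothing about relationships among taxa.
IV groups P and Q, which is incompatible with the clades supported by the remaining characters; treating it as convergent (homoplasy) costs fewer steps than any alternative tree.
V (derived state '0') is shared by P, Q, S, and Z — a synapomorphy uniting that clade.
VI (derived state '0') is unique to G (autapomorphy; uninformative for grouping).
VII: derived state '1' in Q and Z only — synapomorphy for {Q, Z}.
Most parsimonious ingroup topology: (((S,(Z,Q)),P),(J,G)).
Z and Q share a more recent common ancestor with each other than either does with G, so G is the least closely related of the three.

G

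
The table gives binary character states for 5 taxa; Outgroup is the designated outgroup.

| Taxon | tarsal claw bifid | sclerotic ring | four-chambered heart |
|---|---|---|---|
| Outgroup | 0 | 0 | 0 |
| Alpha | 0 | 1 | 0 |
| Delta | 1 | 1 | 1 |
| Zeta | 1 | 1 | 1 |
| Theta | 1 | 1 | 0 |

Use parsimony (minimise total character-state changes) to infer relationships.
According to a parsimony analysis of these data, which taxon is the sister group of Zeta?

The outgroup has state '0' for every character, so '1' is the derived state throughout.
Only Delta, Theta, and Zeta show the derived state '1' for tarsal claw bifid, supporting them as a clade.
All ingroup taxa share the derived state '1' for sclerotic ring; it defines the ingroup but does not resolve relationships within it.
four-chambered heart: derived state '1' in Delta and Zeta only — synapomorphy for {Delta, Zeta}.
Most parsimonious ingroup topology: (Alpha,((Delta,Zeta),Theta)).
Zeta and Delta form a cherry on this tree, so they are sister taxa.

Delta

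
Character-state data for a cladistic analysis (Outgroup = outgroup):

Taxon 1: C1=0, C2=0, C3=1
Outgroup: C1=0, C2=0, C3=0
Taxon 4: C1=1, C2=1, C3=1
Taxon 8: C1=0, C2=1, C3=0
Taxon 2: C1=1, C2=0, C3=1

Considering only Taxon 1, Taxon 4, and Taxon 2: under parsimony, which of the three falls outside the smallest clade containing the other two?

Taxon 1

The outgroup has state '0' for every character, so '1' is the derived state throughout.
C1 (derived state '1') is shared by Taxon 2 and Taxon 4 — a synapomorphy uniting that clade.
C2 groups Taxon 4 and Taxon 8, which is incompatible with the clades supported by the remaining characters; treating it as convergent (homoplasy) costs fewer steps than any alternative tree.
Only Taxon 1, Taxon 2, and Taxon 4 show the derived state '1' for C3, supporting them as a clade.
Most parsimonious ingroup topology: (Taxon 8,(Taxon 1,(Taxon 4,Taxon 2))).
Taxon 2 and Taxon 4 share a more recent common ancestor with each other than either does with Taxon 1, so Taxon 1 is the least closely related of the three.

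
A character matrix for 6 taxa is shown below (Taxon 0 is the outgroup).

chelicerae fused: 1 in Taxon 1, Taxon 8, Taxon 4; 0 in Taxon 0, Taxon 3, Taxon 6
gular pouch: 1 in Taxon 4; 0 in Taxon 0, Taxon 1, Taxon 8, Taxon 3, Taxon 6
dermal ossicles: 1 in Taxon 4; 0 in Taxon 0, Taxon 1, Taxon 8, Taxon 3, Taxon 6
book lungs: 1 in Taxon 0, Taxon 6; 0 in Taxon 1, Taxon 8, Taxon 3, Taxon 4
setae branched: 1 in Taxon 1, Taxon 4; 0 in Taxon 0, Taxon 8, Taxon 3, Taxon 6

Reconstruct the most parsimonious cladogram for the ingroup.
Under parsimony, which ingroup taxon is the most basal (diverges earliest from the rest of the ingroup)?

Taxon 6

Character polarity is set by the outgroup: the derived state is whichever differs from the outgroup's state, so for book lungs the derived state is '0', and for the remaining characters it is '1'.
Only Taxon 1, Taxon 4, and Taxon 8 show the derived state '1' for chelicerae fused, supporting them as a clade.
gular pouch: derived state '1' in Taxon 4 only — an autapomorphy, so it tells us nothing about relationships among taxa.
dermal ossicles: derived state '1' in Taxon 4 only — an autapomorphy, so it tells us nothing about relationships among taxa.
book lungs: derived state '0' in Taxon 1, Taxon 3, Taxon 4, and Taxon 8 only — synapomorphy for {Taxon 1, Taxon 3, Taxon 4, Taxon 8}.
Only Taxon 1 and Taxon 4 show the derived state '1' for setae branched, supporting them as a clade.
Most parsimonious ingroup topology: ((((Taxon 1,Taxon 4),Taxon 8),Taxon 3),Taxon 6).
Taxon 6 is sister to the clade containing all other ingroup taxa, so it is the earliest-diverging (most basal) ingroup lineage.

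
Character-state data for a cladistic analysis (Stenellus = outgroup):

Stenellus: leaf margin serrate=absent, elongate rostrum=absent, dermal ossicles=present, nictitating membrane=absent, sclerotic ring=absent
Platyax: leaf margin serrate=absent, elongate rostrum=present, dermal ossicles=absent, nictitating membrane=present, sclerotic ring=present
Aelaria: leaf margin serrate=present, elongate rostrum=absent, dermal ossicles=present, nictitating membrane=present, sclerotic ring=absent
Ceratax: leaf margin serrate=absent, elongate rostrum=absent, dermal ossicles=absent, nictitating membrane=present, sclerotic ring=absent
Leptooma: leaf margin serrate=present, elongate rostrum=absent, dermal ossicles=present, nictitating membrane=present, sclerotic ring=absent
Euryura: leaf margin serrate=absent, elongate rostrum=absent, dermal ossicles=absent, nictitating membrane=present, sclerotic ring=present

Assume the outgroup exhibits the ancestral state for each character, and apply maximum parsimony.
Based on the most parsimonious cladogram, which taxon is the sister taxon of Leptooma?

Character polarity is set by the outgroup: the derived state is whichever differs from the outgroup's state, so for dermal ossicles the derived state is 'absent', and for the remaining characters it is 'present'.
leaf margin serrate (derived state 'present') is shared by Aelaria and Leptooma — a synapomorphy uniting that clade.
elongate rostrum: derived state 'present' in Platyax only — an autapomorphy, so it tells us nothing about relationships among taxa.
Only Ceratax, Euryura, and Platyax show the derived state 'absent' for dermal ossicles, supporting them as a clade.
nictitating membrane (derived state 'present') is shared by all ingroup taxa — unites the whole ingroup.
sclerotic ring (derived state 'present') is shared by Euryura and Platyax — a synapomorphy uniting that clade.
Most parsimonious ingroup topology: (((Platyax,Euryura),Ceratax),(Aelaria,Leptooma)).
Leptooma and Aelaria form a cherry on this tree, so they are sister taxa.

Aelaria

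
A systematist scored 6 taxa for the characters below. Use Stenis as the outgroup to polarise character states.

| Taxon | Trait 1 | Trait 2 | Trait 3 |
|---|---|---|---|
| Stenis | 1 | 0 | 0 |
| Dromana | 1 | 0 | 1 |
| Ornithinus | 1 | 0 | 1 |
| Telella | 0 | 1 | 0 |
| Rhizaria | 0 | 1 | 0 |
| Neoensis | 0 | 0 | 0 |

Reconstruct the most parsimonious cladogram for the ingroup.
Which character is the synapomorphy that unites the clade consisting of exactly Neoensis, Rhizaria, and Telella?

Character polarity is set by the outgroup: the derived state is whichever differs from the outgroup's state, so for Trait 1 the derived state is '0', and for the remaining characters it is '1'.
Trait 1: derived state '0' in Neoensis, Rhizaria, and Telella only — synapomorphy for {Neoensis, Rhizaria, Telella}.
Only Rhizaria and Telella show the derived state '1' for Trait 2, supporting them as a clade.
Only Dromana and Ornithinus show the derived state '1' for Trait 3, supporting them as a clade.
Most parsimonious ingroup topology: ((Dromana,Ornithinus),((Telella,Rhizaria),Neoensis)).
The clade {Neoensis, Rhizaria, Telella} is supported by Trait 1: its derived state '0' occurs in exactly those taxa and in no other taxon (including the outgroup).

Trait 1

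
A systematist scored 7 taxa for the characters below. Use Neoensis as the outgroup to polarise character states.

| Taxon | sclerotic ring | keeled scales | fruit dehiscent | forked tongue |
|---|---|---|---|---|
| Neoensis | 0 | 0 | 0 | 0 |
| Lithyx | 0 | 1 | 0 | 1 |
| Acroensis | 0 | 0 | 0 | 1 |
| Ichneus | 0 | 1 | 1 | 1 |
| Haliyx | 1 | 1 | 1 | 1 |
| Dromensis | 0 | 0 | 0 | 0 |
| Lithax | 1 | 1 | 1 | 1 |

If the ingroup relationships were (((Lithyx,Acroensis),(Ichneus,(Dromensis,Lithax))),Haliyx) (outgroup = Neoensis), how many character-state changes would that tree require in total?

10

Map each character onto (((Lithyx,Acroensis),(Ichneus,(Dromensis,Lithax))),Haliyx) (rooted by Neoensis) and count the minimum state changes it requires (Fitch parsimony):
sclerotic ring: 2; keeled scales: 3; fruit dehiscent: 3; forked tongue: 2.
Total tree length = 10.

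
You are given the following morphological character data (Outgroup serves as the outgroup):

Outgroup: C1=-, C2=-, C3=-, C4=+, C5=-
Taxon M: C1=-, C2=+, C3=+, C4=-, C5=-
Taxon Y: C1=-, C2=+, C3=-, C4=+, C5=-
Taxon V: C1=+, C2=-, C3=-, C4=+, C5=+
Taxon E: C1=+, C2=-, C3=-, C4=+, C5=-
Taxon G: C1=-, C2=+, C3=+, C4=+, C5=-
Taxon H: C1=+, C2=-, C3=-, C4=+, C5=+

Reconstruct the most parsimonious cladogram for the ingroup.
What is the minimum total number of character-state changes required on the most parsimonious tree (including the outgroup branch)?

5

Character polarity is set by the outgroup: the derived state is whichever differs from the outgroup's state, so for C4 the derived state is '-', and for the remaining characters it is '+'.
C1 (derived state '+') is shared by Taxon E, Taxon H, and Taxon V — a synapomorphy uniting that clade.
C2: derived state '+' in Taxon G, Taxon M, and Taxon Y only — synapomorphy for {Taxon G, Taxon M, Taxon Y}.
C3: derived state '+' in Taxon G and Taxon M only — synapomorphy for {Taxon G, Taxon M}.
C4 (derived state '-') is unique to Taxon M (autapomorphy; uninformative for grouping).
C5 (derived state '+') is shared by Taxon H and Taxon V — a synapomorphy uniting that clade.
Most parsimonious ingroup topology: (((Taxon M,Taxon G),Taxon Y),((Taxon V,Taxon H),Taxon E)).
Changes per character on this tree: C1: 1; C2: 1; C3: 1; C4: 1; C5: 1.
Total = 5.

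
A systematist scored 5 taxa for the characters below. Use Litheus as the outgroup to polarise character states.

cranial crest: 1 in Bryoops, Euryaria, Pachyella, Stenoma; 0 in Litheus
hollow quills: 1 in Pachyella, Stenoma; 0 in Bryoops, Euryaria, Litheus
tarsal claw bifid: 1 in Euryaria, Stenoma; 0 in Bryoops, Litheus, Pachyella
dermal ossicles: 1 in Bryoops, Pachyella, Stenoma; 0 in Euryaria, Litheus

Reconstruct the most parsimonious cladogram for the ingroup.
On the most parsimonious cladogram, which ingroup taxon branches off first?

The outgroup has state '0' for every character, so '1' is the derived state throughout.
All ingroup taxa share the derived state '1' for cranial crest; it defines the ingroup but does not resolve relationships within it.
hollow quills: derived state '1' in Pachyella and Stenoma only — synapomorphy for {Pachyella, Stenoma}.
tarsal claw bifid (state '1') occurs in Euryaria and Stenoma but conflicts with the nesting implied by the other characters — most parsimoniously interpreted as homoplasy.
Only Bryoops, Pachyella, and Stenoma show the derived state '1' for dermal ossicles, supporting them as a clade.
Most parsimonious ingroup topology: (((Pachyella,Stenoma),Bryoops),Euryaria).
Euryaria is sister to the clade containing all other ingroup taxa, so it is the earliest-diverging (most basal) ingroup lineage.

Euryaria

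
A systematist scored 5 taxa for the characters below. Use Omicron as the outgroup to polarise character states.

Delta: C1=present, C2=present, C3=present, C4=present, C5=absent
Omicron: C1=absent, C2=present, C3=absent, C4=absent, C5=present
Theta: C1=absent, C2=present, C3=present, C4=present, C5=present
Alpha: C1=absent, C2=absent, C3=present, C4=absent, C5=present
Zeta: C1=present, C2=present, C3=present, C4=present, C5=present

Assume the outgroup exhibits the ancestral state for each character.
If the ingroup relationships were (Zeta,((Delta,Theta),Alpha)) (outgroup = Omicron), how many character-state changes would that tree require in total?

7

Map each character onto (Zeta,((Delta,Theta),Alpha)) (rooted by Omicron) and count the minimum state changes it requires (Fitch parsimony):
C1: 2; C2: 1; C3: 1; C4: 2; C5: 1.
Total tree length = 7.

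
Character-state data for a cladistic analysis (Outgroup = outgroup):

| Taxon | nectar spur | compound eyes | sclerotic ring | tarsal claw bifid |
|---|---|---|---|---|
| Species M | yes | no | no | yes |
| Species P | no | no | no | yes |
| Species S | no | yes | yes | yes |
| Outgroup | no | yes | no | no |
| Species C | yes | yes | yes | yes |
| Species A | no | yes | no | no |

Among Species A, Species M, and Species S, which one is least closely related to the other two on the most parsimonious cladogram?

Species A

Character polarity is set by the outgroup: the derived state is whichever differs from the outgroup's state, so for compound eyes the derived state is 'no', and for the remaining characters it is 'yes'.
nectar spur groups Species C and Species M, which is incompatible with the clades supported by the remaining characters; treating it as convergent (homoplasy) costs fewer steps than any alternative tree.
compound eyes (derived state 'no') is shared by Species M and Species P — a synapomorphy uniting that clade.
Only Species C and Species S show the derived state 'yes' for sclerotic ring, supporting them as a clade.
Only Species C, Species M, Species P, and Species S show the derived state 'yes' for tarsal claw bifid, supporting them as a clade.
Most parsimonious ingroup topology: (((Species P,Species M),(Species C,Species S)),Species A).
Species M and Species S share a more recent common ancestor with each other than either does with Species A, so Species A is the least closely related of the three.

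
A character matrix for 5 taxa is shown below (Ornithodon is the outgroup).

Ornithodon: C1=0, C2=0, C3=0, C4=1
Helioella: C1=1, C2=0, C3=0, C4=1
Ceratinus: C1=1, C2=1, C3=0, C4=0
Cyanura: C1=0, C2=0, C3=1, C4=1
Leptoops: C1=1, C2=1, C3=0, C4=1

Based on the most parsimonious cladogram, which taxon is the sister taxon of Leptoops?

Character polarity is set by the outgroup: the derived state is whichever differs from the outgroup's state, so for C4 the derived state is '0', and for the remaining characters it is '1'.
C1 (derived state '1') is shared by Ceratinus, Helioella, and Leptoops — a synapomorphy uniting that clade.
C2 (derived state '1') is shared by Ceratinus and Leptoops — a synapomorphy uniting that clade.
C3: derived state '1' in Cyanura only — an autapomorphy, so it tells us nothing about relationships among taxa.
C4 (derived state '0') is unique to Ceratinus (autapomorphy; uninformative for grouping).
Most parsimonious ingroup topology: ((Helioella,(Ceratinus,Leptoops)),Cyanura).
Leptoops and Ceratinus form a cherry on this tree, so they are sister taxa.

Ceratinus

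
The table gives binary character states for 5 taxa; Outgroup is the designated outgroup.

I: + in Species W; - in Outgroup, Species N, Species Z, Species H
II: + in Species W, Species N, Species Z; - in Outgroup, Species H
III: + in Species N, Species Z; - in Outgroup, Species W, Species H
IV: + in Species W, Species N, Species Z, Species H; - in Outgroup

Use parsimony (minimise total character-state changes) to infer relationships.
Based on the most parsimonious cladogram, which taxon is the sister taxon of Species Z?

Species N

The outgroup has state '-' for every character, so '+' is the derived state throughout.
I (derived state '+') is unique to Species W (autapomorphy; uninformative for grouping).
II: derived state '+' in Species N, Species W, and Species Z only — synapomorphy for {Species N, Species W, Species Z}.
III: derived state '+' in Species N and Species Z only — synapomorphy for {Species N, Species Z}.
IV (derived state '+') is shared by all ingroup taxa — unites the whole ingroup.
Most parsimonious ingroup topology: ((Species W,(Species N,Species Z)),Species H).
Species Z and Species N form a cherry on this tree, so they are sister taxa.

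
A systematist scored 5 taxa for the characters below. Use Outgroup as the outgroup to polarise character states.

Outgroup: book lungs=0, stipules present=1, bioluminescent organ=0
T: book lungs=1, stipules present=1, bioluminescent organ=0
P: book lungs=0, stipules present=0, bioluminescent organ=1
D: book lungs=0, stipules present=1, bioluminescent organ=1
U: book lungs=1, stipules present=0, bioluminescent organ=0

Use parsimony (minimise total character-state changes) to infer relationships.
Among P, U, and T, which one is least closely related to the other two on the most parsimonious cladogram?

P

Character polarity is set by the outgroup: the derived state is whichever differs from the outgroup's state, so for stipules present the derived state is '0', and for the remaining characters it is '1'.
Only T and U show the derived state '1' for book lungs, supporting them as a clade.
stipules present (state '0') occurs in P and U but conflicts with the nesting implied by the other characters — most parsimoniously interpreted as homoplasy.
bioluminescent organ: derived state '1' in D and P only — synapomorphy for {D, P}.
Most parsimonious ingroup topology: ((T,U),(P,D)).
U and T share a more recent common ancestor with each other than either does with P, so P is the least closely related of the three.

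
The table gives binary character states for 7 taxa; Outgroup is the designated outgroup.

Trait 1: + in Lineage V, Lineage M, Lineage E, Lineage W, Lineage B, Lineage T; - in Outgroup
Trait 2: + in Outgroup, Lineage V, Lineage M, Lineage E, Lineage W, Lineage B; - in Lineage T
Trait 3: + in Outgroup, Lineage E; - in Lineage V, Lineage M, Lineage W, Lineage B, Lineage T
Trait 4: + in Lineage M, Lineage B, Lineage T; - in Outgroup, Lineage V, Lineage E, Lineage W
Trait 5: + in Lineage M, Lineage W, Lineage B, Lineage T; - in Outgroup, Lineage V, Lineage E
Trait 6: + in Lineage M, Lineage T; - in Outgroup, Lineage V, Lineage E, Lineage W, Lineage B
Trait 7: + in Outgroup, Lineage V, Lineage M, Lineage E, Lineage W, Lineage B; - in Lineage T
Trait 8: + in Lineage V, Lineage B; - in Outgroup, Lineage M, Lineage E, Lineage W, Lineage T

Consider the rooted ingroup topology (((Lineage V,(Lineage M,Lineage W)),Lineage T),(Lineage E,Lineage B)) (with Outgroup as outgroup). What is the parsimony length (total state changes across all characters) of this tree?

15

Map each character onto (((Lineage V,(Lineage M,Lineage W)),Lineage T),(Lineage E,Lineage B)) (rooted by Outgroup) and count the minimum state changes it requires (Fitch parsimony):
Trait 1: 1; Trait 2: 1; Trait 3: 2; Trait 4: 3; Trait 5: 3; Trait 6: 2; Trait 7: 1; Trait 8: 2.
Total tree length = 15.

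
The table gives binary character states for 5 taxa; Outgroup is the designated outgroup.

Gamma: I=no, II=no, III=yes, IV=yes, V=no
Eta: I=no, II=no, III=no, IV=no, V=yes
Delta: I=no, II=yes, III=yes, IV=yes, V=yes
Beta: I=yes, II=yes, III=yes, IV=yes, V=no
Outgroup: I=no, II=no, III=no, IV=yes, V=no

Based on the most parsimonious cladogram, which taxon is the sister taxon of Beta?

Delta

Character polarity is set by the outgroup: the derived state is whichever differs from the outgroup's state, so for IV the derived state is 'no', and for the remaining characters it is 'yes'.
I: derived state 'yes' in Beta only — an autapomorphy, so it tells us nothing about relationships among taxa.
Only Beta and Delta show the derived state 'yes' for II, supporting them as a clade.
III (derived state 'yes') is shared by Beta, Delta, and Gamma — a synapomorphy uniting that clade.
IV: derived state 'no' in Eta only — an autapomorphy, so it tells us nothing about relationships among taxa.
V (state 'yes') occurs in Delta and Eta but conflicts with the nesting implied by the other characters — most parsimoniously interpreted as homoplasy.
Most parsimonious ingroup topology: (Eta,(Gamma,(Beta,Delta))).
Beta and Delta form a cherry on this tree, so they are sister taxa.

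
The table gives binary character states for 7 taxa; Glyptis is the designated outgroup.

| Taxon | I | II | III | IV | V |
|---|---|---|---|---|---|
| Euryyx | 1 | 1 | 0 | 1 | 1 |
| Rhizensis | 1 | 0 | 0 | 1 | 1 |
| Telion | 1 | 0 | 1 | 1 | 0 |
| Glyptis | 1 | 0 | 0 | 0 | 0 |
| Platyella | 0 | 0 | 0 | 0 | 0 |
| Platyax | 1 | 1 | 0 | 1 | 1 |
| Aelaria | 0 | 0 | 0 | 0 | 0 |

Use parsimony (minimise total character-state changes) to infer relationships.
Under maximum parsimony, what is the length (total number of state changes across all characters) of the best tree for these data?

5

Character polarity is set by the outgroup: the derived state is whichever differs from the outgroup's state, so for I the derived state is '0', and for the remaining characters it is '1'.
I: derived state '0' in Aelaria and Platyella only — synapomorphy for {Aelaria, Platyella}.
Only Euryyx and Platyax show the derived state '1' for II, supporting them as a clade.
III (derived state '1') is unique to Telion (autapomorphy; uninformative for grouping).
IV (derived state '1') is shared by Euryyx, Platyax, Rhizensis, and Telion — a synapomorphy uniting that clade.
Only Euryyx, Platyax, and Rhizensis show the derived state '1' for V, supporting them as a clade.
Most parsimonious ingroup topology: (((Rhizensis,(Platyax,Euryyx)),Telion),(Aelaria,Platyella)).
Changes per character on this tree: I: 1; II: 1; III: 1; IV: 1; V: 1.
Total = 5.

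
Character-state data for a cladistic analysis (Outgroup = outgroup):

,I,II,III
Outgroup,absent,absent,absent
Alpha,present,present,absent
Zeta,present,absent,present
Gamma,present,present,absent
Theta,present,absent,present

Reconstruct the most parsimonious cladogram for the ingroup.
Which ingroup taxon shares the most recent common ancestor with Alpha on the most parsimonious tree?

Gamma

The outgroup has state 'absent' for every character, so 'present' is the derived state throughout.
I (derived state 'present') is shared by all ingroup taxa — unites the whole ingroup.
II (derived state 'present') is shared by Alpha and Gamma — a synapomorphy uniting that clade.
III: derived state 'present' in Theta and Zeta only — synapomorphy for {Theta, Zeta}.
Most parsimonious ingroup topology: ((Alpha,Gamma),(Zeta,Theta)).
Alpha and Gamma form a cherry on this tree, so they are sister taxa.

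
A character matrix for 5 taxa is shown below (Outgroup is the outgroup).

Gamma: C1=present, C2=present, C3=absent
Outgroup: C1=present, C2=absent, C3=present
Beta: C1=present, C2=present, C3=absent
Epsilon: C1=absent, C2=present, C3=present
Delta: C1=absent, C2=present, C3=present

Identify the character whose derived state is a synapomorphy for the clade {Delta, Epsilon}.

Character polarity is set by the outgroup: the derived state is whichever differs from the outgroup's state, so for C1, C3 the derived state is 'absent', and for the remaining characters it is 'present'.
C1: derived state 'absent' in Delta and Epsilon only — synapomorphy for {Delta, Epsilon}.
C2 (derived state 'present') is shared by all ingroup taxa — unites the whole ingroup.
C3: derived state 'absent' in Beta and Gamma only — synapomorphy for {Beta, Gamma}.
Most parsimonious ingroup topology: ((Epsilon,Delta),(Gamma,Beta)).
The clade {Delta, Epsilon} is supported by C1: its derived state 'absent' occurs in exactly those taxa and in no other taxon (including the outgroup).

C1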